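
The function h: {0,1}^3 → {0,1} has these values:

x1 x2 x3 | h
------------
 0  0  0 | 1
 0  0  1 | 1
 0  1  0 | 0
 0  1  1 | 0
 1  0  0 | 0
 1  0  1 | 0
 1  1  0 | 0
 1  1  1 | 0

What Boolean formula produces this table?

Collect the rows where h=1 — (0,0,0), (0,0,1) — and write one minterm per row: ¬x1·¬x2·¬x3, ¬x1·¬x2·x3. Their union (logical OR) reproduces the table exactly.

h(x1, x2, x3) = ((~x1 & ~x2) & ~x3) | ((~x1 & ~x2) & x3)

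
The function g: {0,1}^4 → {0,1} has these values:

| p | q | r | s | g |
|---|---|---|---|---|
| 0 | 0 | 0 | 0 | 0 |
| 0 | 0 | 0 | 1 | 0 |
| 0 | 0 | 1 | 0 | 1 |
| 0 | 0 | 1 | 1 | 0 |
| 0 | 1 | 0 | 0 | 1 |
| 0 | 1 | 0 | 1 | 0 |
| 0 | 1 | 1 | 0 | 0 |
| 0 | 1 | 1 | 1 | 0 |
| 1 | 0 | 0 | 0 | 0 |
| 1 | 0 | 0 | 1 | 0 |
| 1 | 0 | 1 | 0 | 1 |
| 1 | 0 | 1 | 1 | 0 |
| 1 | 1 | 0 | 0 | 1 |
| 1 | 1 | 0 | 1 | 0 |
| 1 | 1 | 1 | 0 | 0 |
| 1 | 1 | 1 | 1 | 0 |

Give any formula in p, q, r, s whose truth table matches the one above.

Collect the rows where g=1 — (0,0,1,0), (0,1,0,0), (1,0,1,0), (1,1,0,0) — and write one minterm per row: ¬p·¬q·r·¬s, ¬p·q·¬r·¬s, p·¬q·r·¬s, p·q·¬r·¬s. Their union (logical OR) reproduces the table exactly.

g(p, q, r, s) = (((((~p & ~q) & r) & ~s) | (((~p & q) & ~r) & ~s)) | (((p & ~q) & r) & ~s)) | (((p & q) & ~r) & ~s)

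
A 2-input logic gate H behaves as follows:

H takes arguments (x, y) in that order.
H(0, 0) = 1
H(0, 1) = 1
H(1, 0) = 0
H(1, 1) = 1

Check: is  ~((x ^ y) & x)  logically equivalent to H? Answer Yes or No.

Yes

Check the formula against H row by row:
  x=0, y=0: formula gives 1, H = 1 ✓
  x=0, y=1: formula gives 1, H = 1 ✓
  x=1, y=0: formula gives 0, H = 0 ✓
  x=1, y=1: formula gives 1, H = 1 ✓
No disagreement on any input; they are logically equivalent.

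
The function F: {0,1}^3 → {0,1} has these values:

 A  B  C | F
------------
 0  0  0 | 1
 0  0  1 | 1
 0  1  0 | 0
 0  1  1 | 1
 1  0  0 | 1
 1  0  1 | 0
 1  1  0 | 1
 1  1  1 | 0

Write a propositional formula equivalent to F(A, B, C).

The 0-rows are (0,1,0), (1,0,1), (1,1,1). Take each as a conjunction (¬A·B·¬C, A·¬B·C, A·B·C), form their disjunction, and complement — that gives a formula that is 1 everywhere F is.

F(A, B, C) = not ((((not A and B) and not C) or ((A and not B) and C)) or ((A and B) and C))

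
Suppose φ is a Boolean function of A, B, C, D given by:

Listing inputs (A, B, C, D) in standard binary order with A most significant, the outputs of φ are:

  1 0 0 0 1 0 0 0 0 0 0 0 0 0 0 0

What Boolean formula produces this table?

The 1-rows are (0,0,0,0), (0,1,0,0). Each contributes one minterm — ¬A·¬B·¬C·¬D; ¬A·B·¬C·¬D — and their disjunction is a sum-of-products form of φ.

φ(A, B, C, D) = (((~A & ~B) & ~C) & ~D) | (((~A & B) & ~C) & ~D)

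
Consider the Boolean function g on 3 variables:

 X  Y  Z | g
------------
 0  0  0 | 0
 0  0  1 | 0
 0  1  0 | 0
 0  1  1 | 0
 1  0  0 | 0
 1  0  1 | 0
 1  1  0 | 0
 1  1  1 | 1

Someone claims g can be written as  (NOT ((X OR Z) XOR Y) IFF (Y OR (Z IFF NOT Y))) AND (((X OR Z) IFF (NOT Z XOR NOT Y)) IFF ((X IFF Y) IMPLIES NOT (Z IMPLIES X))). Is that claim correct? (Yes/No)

Yes

Check the formula against g row by row:
  X=0, Y=0, Z=0: formula gives 0, g = 0 ✓
  X=0, Y=0, Z=1: formula gives 0, g = 0 ✓
  X=0, Y=1, Z=0: formula gives 0, g = 0 ✓
  X=0, Y=1, Z=1: formula gives 0, g = 0 ✓
  X=1, Y=0, Z=0: formula gives 0, g = 0 ✓
  … (the remaining 3 rows also agree.)
No disagreement on any input; they are logically equivalent.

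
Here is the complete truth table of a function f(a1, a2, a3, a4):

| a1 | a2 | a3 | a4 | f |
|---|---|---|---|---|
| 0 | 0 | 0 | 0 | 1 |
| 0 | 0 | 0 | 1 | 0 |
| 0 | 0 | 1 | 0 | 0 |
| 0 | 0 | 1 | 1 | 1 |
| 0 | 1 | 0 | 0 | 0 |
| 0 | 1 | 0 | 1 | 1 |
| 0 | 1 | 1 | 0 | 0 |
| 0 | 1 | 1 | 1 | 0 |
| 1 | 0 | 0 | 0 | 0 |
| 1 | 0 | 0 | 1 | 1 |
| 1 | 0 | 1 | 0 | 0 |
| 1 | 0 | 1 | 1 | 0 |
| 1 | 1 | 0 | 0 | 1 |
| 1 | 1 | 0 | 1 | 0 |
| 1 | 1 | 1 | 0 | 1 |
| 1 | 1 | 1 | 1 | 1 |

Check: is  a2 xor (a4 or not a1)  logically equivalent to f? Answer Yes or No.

Check the formula against f row by row:
  a1=0, a2=0, a3=0, a4=0: formula gives 1, f = 1 ✓
  a1=0, a2=0, a3=0, a4=1: formula gives 1, but f = 0 ✗
Row (0,0,0,1) is a counterexample, so the formula is not equivalent to f.

No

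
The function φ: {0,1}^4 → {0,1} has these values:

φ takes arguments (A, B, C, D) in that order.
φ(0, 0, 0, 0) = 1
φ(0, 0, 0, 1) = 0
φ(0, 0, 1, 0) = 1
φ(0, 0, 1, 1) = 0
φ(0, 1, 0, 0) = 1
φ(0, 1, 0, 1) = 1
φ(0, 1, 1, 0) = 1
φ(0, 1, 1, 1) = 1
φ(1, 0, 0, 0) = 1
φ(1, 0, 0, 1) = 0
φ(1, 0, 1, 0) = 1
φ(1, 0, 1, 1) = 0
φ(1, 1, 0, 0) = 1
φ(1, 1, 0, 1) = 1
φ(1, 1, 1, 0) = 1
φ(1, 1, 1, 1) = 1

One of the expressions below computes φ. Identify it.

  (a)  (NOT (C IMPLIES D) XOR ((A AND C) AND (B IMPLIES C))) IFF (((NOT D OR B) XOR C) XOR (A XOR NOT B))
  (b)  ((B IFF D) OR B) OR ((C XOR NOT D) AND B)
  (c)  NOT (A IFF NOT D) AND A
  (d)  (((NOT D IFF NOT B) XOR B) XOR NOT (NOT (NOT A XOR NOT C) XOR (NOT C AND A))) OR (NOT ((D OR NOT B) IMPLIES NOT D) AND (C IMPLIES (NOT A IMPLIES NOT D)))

(a) fails at (0,0,1,1): the formula yields 1, φ is 0.
(c) fails at (0,0,0,0): the formula yields 0, φ is 1.
(d) fails at (0,0,0,1): the formula yields 1, φ is 0.
That leaves (b). Evaluating it on every row reproduces the table of φ exactly.

b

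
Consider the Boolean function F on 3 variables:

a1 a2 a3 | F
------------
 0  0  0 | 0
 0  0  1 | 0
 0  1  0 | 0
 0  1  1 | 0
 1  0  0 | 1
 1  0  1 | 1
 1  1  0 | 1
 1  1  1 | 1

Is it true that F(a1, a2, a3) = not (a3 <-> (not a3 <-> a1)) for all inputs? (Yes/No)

Yes

Test each input against both F and the formula:
  a1=0, a2=0, a3=0: formula gives 0, F = 0 ✓
  a1=0, a2=0, a3=1: formula gives 0, F = 0 ✓
  a1=0, a2=1, a3=0: formula gives 0, F = 0 ✓
  a1=0, a2=1, a3=1: formula gives 0, F = 0 ✓
  a1=1, a2=0, a3=0: formula gives 1, F = 1 ✓
  …and likewise for the remaining 3 rows.
All 8 rows match — the expression computes F exactly.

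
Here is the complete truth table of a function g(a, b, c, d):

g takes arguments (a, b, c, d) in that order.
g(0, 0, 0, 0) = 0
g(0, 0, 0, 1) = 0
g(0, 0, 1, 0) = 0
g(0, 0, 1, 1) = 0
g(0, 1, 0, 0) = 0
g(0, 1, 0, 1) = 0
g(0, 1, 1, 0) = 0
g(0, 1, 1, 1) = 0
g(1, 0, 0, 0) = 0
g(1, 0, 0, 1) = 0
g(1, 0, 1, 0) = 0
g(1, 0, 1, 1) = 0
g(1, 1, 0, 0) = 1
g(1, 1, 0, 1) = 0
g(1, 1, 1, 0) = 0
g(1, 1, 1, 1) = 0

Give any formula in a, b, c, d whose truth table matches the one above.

g is 1 on exactly one input, (1,1,0,0), whose minterm is a·b·¬c·¬d. So g is just that conjunction.

g(a, b, c, d) = ((a AND b) AND NOT c) AND NOT d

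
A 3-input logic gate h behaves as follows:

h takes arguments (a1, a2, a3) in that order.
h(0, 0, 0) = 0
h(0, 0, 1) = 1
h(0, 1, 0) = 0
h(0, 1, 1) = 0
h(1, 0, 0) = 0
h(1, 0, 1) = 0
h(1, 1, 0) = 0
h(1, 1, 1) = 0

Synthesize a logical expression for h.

h(a1, a2, a3) = (NOT a1 AND NOT a2) AND a3

h is 1 on exactly one input, (0,0,1), whose minterm is ¬a1·¬a2·a3. So h is just that conjunction.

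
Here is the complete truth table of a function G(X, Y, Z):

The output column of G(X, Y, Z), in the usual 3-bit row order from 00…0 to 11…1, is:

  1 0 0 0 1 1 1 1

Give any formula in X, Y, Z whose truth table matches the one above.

G(X, Y, Z) = NOT ((((NOT X AND NOT Y) AND Z) OR ((NOT X AND Y) AND NOT Z)) OR ((NOT X AND Y) AND Z))

G is 0 on only 3 rows — (0,0,1), (0,1,0), (0,1,1). Writing each as a minterm (¬X·¬Y·Z, ¬X·Y·¬Z, ¬X·Y·Z) and OR-ing them characterizes exactly where G=0, so G is the negation of that disjunction.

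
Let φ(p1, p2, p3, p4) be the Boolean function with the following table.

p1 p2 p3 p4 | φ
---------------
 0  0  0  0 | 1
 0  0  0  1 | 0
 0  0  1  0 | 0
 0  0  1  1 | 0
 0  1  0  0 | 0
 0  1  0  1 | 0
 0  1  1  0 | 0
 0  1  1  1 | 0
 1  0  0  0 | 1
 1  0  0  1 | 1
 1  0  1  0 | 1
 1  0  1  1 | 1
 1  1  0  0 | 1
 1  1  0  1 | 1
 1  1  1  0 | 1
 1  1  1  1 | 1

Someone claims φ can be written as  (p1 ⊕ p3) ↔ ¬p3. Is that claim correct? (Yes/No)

No

Test each input against both φ and the formula:
  p1=0, p2=0, p3=0, p4=0: formula gives 0, but φ = 1 ✗
A single disagreement suffices: at (0,0,0,0) they differ, so the formula does not compute φ.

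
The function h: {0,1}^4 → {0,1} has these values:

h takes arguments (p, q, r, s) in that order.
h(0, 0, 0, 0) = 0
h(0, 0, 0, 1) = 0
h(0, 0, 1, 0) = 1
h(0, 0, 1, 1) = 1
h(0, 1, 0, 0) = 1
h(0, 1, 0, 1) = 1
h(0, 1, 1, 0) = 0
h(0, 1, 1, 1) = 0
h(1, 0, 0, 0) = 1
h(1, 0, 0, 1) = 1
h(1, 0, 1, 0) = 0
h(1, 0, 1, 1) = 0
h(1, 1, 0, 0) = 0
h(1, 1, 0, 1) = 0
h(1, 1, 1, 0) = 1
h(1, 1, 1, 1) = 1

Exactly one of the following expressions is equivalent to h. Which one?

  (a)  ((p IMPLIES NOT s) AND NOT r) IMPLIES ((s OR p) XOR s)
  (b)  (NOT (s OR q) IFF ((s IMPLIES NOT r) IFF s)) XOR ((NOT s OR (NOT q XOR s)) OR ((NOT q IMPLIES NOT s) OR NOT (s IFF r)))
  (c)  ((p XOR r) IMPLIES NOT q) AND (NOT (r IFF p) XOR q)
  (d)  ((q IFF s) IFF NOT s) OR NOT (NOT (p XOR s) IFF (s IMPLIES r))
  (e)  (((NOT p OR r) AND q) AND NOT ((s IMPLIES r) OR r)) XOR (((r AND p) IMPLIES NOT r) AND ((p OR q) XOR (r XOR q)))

c

(a): at (0,1,0,0) it gives 0, but h = 1 — eliminated.
(b): at (0,0,0,0) it gives 1, but h = 0 — eliminated.
(d): at (0,0,0,0) it gives 1, but h = 0 — eliminated.
(e): at (0,1,0,0) it gives 0, but h = 1 — eliminated.
(c) is the remaining candidate, and it agrees with h on all 16 inputs.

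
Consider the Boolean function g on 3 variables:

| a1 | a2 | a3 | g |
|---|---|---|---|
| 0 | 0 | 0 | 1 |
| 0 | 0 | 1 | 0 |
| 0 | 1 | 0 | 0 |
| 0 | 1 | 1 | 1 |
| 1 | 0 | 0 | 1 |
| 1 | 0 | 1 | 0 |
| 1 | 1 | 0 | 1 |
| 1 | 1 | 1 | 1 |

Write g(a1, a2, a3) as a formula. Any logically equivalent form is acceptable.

There are just 3 zero rows: (0,0,1), (0,1,0), (1,0,1). Their minterms are ¬a1·¬a2·a3, ¬a1·a2·¬a3, a1·¬a2·a3; the OR of those covers precisely the 0-outputs, and negating it yields g.

g(a1, a2, a3) = ~((((~a1 & ~a2) & a3) | ((~a1 & a2) & ~a3)) | ((a1 & ~a2) & a3))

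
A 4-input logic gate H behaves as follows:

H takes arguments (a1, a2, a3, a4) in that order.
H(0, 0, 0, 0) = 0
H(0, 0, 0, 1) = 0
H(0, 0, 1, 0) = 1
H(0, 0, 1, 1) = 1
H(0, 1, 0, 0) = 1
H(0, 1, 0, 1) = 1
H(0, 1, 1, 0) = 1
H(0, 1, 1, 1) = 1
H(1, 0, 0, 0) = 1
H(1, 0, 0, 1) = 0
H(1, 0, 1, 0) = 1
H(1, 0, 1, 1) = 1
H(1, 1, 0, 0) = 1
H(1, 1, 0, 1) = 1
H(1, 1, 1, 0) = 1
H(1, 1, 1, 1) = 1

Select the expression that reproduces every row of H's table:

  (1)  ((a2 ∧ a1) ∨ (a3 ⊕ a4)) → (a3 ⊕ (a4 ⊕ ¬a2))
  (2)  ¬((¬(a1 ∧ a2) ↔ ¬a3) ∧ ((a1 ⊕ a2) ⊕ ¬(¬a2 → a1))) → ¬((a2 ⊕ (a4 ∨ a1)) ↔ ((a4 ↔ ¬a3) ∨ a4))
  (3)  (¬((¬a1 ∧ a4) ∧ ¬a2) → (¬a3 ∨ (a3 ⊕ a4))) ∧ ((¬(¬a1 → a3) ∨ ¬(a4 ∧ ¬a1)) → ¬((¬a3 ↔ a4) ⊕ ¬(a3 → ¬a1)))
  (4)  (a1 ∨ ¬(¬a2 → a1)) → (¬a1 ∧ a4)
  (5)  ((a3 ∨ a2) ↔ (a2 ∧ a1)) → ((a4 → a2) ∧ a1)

(1) disagrees with H on (0,0,0,0) (formula → 1, table → 0); rule it out.
(2) disagrees with H on (0,0,0,0) (formula → 1, table → 0); rule it out.
(3) disagrees with H on (0,0,0,0) (formula → 1, table → 0); rule it out.
(4) disagrees with H on (0,0,0,1) (formula → 1, table → 0); rule it out.
That leaves (5). Evaluating it on every row reproduces the table of H exactly.

5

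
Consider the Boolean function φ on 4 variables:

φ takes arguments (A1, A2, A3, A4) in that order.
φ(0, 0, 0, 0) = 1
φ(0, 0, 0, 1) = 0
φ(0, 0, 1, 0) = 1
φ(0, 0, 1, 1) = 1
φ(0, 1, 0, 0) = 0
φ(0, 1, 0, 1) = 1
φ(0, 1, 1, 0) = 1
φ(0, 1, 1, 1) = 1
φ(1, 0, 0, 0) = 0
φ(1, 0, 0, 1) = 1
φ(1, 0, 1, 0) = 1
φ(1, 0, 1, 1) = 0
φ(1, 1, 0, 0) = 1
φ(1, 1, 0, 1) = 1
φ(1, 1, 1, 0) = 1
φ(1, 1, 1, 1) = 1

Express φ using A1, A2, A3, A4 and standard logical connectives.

There are just 4 zero rows: (0,0,0,1), (0,1,0,0), (1,0,0,0), (1,0,1,1). Their minterms are ¬A1·¬A2·¬A3·A4, ¬A1·A2·¬A3·¬A4, A1·¬A2·¬A3·¬A4, A1·¬A2·A3·A4; the OR of those covers precisely the 0-outputs, and negating it yields φ.

φ(A1, A2, A3, A4) = ((((((A1' · A2') · A3') · A4) + (((A1' · A2) · A3') · A4')) + (((A1 · A2') · A3') · A4')) + (((A1 · A2') · A3) · A4))'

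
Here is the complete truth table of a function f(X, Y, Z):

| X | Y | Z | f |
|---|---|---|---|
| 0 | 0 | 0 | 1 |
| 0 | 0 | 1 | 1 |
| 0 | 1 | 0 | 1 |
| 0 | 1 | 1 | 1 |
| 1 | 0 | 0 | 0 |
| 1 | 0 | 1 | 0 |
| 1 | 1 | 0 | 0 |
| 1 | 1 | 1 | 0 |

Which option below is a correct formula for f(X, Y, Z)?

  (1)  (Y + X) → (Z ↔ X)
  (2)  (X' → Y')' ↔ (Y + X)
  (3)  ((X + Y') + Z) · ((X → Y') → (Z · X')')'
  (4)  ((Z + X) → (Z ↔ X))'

2

(1) fails at (0,1,1): the formula yields 0, f is 1.
(3) fails at (0,0,0): the formula yields 0, f is 1.
(4) fails at (0,0,0): the formula yields 0, f is 1.
(2) is the remaining candidate, and it agrees with f on all 8 inputs.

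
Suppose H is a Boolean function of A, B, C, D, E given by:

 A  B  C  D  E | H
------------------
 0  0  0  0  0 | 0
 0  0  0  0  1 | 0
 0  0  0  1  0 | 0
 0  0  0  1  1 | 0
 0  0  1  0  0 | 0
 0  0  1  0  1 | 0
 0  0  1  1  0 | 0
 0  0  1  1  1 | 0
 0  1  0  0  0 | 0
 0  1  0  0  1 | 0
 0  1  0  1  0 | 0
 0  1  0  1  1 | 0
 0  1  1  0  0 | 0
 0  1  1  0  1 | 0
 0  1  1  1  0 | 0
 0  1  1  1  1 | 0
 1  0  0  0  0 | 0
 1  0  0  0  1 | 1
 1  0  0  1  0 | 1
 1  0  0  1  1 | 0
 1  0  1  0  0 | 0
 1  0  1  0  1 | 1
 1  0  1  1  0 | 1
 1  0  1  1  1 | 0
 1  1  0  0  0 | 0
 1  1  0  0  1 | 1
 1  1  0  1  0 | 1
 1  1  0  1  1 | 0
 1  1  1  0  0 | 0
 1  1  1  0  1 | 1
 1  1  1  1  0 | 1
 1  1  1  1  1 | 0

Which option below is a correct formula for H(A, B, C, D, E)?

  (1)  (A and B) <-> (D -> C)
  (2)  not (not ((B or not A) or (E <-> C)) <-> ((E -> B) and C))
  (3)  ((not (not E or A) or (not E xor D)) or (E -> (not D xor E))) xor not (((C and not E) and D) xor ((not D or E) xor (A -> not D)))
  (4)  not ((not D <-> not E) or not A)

(1) fails at (0,0,0,1,0): the formula yields 1, H is 0.
(2) fails at (0,0,1,0,0): the formula yields 1, H is 0.
(3) fails at (0,0,0,1,0): the formula yields 1, H is 0.
Only (4) survives; checking it on all 32 rows confirms it matches H.

4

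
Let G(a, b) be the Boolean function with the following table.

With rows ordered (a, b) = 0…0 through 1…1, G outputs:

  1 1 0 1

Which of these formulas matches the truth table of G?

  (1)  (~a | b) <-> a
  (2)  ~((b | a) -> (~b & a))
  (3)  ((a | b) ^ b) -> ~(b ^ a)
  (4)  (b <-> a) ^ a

3

(1) disagrees with G on (0,0) (formula → 0, table → 1); rule it out.
(2) disagrees with G on (0,0) (formula → 0, table → 1); rule it out.
(4) disagrees with G on (0,1) (formula → 0, table → 1); rule it out.
Only (3) survives; checking it on all 4 rows confirms it matches G.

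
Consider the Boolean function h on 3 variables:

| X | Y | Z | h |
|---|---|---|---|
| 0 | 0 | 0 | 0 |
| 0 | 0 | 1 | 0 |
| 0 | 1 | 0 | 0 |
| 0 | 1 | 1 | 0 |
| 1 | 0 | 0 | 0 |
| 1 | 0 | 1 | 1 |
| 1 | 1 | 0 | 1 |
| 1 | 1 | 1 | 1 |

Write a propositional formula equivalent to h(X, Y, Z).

Collect the rows where h=1 — (1,0,1), (1,1,0), (1,1,1) — and write one minterm per row: X·¬Y·Z, X·Y·¬Z, X·Y·Z. Their union (logical OR) reproduces the table exactly.

h(X, Y, Z) = (((X AND NOT Y) AND Z) OR ((X AND Y) AND NOT Z)) OR ((X AND Y) AND Z)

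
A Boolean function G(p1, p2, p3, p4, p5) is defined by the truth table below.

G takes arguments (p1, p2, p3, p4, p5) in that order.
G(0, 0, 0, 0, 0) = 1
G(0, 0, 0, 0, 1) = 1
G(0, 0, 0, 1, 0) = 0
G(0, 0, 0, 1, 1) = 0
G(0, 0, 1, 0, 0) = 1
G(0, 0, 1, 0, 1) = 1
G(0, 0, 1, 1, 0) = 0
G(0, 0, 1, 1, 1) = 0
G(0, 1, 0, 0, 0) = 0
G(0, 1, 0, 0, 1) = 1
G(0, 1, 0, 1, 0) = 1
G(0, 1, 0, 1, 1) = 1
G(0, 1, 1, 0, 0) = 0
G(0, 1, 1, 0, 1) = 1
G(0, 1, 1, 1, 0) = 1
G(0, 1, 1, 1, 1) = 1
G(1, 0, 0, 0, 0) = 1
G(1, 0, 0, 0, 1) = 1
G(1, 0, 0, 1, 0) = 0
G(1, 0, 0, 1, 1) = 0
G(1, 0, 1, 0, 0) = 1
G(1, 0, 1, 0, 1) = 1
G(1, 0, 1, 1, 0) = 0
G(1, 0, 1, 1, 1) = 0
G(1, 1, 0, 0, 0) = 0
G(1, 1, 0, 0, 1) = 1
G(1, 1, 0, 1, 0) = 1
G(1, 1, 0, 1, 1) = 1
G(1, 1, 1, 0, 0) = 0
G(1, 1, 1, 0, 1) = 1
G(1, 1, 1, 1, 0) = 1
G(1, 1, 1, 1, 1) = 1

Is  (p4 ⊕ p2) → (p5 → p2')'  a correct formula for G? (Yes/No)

Yes

Evaluate (p4 ⊕ p2) → (p5 → p2')' on each row and compare to G:
  p1=0, p2=0, p3=0, p4=0, p5=0: formula gives 1, G = 1 ✓
  p1=0, p2=0, p3=0, p4=0, p5=1: formula gives 1, G = 1 ✓
  p1=0, p2=0, p3=0, p4=1, p5=0: formula gives 0, G = 0 ✓
  p1=0, p2=0, p3=0, p4=1, p5=1: formula gives 0, G = 0 ✓
  …and likewise for the remaining 28 rows.
All 32 rows match — the expression computes G exactly.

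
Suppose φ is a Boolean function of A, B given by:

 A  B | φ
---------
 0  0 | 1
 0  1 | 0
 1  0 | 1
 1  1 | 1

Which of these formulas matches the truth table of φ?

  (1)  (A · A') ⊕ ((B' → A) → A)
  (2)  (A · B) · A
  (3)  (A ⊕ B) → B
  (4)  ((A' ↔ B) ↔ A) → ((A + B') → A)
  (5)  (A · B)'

(2): at (0,0) it gives 0, but φ = 1 — eliminated.
(3): at (0,1) it gives 1, but φ = 0 — eliminated.
(4): at (0,0) it gives 0, but φ = 1 — eliminated.
(5): at (0,1) it gives 1, but φ = 0 — eliminated.
Only (1) survives; checking it on all 4 rows confirms it matches φ.

1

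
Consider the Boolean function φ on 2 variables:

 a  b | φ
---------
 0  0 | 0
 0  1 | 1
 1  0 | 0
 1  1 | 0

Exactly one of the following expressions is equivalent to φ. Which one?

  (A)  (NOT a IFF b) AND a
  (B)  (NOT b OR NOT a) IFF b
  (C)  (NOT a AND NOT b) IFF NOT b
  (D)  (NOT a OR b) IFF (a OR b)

B

(A) fails at (0,1): the formula yields 0, φ is 1.
(C) fails at (0,0): the formula yields 1, φ is 0.
(D) fails at (1,1): the formula yields 1, φ is 0.
(B) is the remaining candidate, and it agrees with φ on all 4 inputs.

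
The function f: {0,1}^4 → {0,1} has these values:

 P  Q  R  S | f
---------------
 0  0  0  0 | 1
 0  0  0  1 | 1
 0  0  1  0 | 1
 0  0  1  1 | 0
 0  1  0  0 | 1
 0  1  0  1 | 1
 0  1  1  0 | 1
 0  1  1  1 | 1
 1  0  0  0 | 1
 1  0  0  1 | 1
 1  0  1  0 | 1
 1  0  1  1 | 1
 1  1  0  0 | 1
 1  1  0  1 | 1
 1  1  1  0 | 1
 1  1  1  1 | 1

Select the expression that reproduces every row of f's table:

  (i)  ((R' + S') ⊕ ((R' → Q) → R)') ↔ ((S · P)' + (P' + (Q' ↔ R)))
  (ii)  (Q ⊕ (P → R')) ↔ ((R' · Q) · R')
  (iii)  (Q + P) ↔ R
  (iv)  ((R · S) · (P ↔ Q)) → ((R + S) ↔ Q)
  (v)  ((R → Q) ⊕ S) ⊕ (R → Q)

iv

(i): at (0,1,0,0) it gives 0, but f = 1 — eliminated.
(ii): at (0,0,0,0) it gives 0, but f = 1 — eliminated.
(iii): at (0,0,1,0) it gives 0, but f = 1 — eliminated.
(v): at (0,0,0,0) it gives 0, but f = 1 — eliminated.
That leaves (iv). Evaluating it on every row reproduces the table of f exactly.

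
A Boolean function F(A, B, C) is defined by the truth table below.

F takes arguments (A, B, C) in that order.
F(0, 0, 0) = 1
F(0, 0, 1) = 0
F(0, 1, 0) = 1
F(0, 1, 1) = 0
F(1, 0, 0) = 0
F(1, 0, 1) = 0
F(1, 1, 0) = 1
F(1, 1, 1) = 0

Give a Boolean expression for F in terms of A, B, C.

F(A, B, C) = (((~A & ~B) & ~C) | ((~A & B) & ~C)) | ((A & B) & ~C)

F=1 on 3 inputs: (0,0,0), (0,1,0), (1,1,0). Reading each as a conjunction of literals (¬A·¬B·¬C, ¬A·B·¬C, A·B·¬C) and taking the OR gives the canonical DNF.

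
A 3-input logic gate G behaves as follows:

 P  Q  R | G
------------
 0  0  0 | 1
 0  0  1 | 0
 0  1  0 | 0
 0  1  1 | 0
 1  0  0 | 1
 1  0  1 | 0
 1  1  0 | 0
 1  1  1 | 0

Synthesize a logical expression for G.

G(P, Q, R) = ((NOT P AND NOT Q) AND NOT R) OR ((P AND NOT Q) AND NOT R)

The 1-rows are (0,0,0), (1,0,0). Each contributes one minterm — ¬P·¬Q·¬R; P·¬Q·¬R — and their disjunction is a sum-of-products form of G.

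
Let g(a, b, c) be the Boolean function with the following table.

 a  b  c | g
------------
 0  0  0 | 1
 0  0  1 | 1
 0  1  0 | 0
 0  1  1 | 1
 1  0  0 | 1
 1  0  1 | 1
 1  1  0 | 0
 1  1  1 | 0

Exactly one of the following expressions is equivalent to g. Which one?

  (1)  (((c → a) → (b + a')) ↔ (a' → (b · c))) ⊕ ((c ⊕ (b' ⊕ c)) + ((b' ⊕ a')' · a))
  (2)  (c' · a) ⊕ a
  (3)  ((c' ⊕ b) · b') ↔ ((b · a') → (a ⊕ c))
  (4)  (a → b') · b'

1

(2) disagrees with g on (0,0,0) (formula → 0, table → 1); rule it out.
(3) disagrees with g on (0,0,1) (formula → 0, table → 1); rule it out.
(4) disagrees with g on (0,1,1) (formula → 0, table → 1); rule it out.
That leaves (1). Evaluating it on every row reproduces the table of g exactly.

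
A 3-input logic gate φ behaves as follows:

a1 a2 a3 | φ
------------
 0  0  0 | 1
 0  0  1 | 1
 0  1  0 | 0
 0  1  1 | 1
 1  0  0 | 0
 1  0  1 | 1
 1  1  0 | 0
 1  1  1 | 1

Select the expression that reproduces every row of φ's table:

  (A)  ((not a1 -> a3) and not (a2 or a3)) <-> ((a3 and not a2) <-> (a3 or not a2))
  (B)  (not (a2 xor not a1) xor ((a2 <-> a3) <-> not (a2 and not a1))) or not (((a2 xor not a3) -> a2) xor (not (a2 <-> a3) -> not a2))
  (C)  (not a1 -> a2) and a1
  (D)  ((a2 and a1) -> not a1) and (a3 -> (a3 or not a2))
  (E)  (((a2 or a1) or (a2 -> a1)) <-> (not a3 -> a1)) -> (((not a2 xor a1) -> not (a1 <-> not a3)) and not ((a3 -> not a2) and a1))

B

(A): at (0,0,1) it gives 0, but φ = 1 — eliminated.
(C): at (0,0,0) it gives 0, but φ = 1 — eliminated.
(D): at (0,1,0) it gives 1, but φ = 0 — eliminated.
(E): at (0,0,1) it gives 0, but φ = 1 — eliminated.
Only (B) survives; checking it on all 8 rows confirms it matches φ.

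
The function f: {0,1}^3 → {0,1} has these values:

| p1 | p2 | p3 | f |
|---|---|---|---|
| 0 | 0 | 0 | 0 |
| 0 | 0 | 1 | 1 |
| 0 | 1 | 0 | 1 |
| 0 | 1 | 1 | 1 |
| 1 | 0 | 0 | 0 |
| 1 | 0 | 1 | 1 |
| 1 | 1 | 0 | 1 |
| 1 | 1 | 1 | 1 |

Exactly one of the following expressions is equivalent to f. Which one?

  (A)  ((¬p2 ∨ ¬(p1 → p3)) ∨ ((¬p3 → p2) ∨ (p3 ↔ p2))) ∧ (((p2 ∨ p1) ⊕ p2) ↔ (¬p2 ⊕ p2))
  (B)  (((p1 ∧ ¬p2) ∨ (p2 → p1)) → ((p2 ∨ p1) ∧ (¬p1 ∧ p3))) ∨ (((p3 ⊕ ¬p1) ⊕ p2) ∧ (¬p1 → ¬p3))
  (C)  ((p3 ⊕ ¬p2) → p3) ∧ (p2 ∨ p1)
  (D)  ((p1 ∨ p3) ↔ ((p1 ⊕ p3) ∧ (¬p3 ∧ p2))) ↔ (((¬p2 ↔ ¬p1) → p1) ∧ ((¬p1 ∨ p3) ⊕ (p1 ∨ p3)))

(A) disagrees with f on (0,0,1) (formula → 0, table → 1); rule it out.
(B) disagrees with f on (0,0,0) (formula → 1, table → 0); rule it out.
(C) disagrees with f on (0,0,1) (formula → 0, table → 1); rule it out.
That leaves (D). Evaluating it on every row reproduces the table of f exactly.

D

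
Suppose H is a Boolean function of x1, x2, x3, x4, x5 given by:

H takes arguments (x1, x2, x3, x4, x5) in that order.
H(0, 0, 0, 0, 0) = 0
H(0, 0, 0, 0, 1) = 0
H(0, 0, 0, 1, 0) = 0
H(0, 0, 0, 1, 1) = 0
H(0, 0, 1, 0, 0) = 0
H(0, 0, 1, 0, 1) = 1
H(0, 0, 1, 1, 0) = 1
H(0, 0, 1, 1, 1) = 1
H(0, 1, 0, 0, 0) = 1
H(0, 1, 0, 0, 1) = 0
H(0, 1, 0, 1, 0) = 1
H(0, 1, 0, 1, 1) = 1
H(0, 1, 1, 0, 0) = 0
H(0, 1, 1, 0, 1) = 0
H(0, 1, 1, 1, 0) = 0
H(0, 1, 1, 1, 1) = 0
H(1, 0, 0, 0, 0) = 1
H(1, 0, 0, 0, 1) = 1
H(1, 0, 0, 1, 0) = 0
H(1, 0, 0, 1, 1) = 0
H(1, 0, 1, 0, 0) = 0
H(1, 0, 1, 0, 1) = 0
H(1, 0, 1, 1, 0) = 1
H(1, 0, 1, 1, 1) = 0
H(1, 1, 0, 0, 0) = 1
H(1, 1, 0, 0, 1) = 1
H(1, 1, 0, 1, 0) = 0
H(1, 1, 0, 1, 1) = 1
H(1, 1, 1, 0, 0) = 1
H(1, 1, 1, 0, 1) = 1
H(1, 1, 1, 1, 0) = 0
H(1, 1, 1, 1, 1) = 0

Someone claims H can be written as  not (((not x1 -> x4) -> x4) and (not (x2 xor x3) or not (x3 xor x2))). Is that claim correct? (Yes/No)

Evaluate not (((not x1 -> x4) -> x4) and (not (x2 xor x3) or not (x3 xor x2))) on each row and compare to H:
  x1=0, x2=0, x3=0, x4=0, x5=0: formula gives 0, H = 0 ✓
  x1=0, x2=0, x3=0, x4=0, x5=1: formula gives 0, H = 0 ✓
  x1=0, x2=0, x3=0, x4=1, x5=0: formula gives 0, H = 0 ✓
  x1=0, x2=0, x3=0, x4=1, x5=1: formula gives 0, H = 0 ✓
  x1=0, x2=0, x3=1, x4=0, x5=0: formula gives 1, but H = 0 ✗
Since they disagree at (0,0,1,0,0), the expression is not a correct formula for H.

No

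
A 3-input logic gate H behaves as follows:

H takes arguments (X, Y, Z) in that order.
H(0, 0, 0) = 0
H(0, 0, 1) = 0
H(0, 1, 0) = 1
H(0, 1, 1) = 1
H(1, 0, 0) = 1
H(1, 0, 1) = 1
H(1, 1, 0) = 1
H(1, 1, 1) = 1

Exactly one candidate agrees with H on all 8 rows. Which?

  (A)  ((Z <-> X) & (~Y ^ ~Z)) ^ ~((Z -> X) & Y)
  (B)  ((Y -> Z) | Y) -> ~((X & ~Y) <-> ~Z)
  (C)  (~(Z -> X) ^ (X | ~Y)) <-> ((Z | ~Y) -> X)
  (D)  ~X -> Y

D

(A): at (0,0,0) it gives 1, but H = 0 — eliminated.
(B): at (0,0,0) it gives 1, but H = 0 — eliminated.
(C): at (0,0,1) it gives 1, but H = 0 — eliminated.
Only (D) survives; checking it on all 8 rows confirms it matches H.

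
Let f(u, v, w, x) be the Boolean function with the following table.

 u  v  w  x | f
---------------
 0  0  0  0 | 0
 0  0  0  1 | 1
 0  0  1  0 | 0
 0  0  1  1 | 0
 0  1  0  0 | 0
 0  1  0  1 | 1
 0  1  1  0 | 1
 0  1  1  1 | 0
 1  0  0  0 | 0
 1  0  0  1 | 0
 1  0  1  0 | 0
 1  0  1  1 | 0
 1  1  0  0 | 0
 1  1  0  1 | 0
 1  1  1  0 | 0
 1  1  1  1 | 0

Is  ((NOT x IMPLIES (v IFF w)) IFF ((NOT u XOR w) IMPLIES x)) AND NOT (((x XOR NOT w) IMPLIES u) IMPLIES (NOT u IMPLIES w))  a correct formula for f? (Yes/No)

Evaluate ((NOT x IMPLIES (v IFF w)) IFF ((NOT u XOR w) IMPLIES x)) AND NOT (((x XOR NOT w) IMPLIES u) IMPLIES (NOT u IMPLIES w)) on each row and compare to f:
  u=0, v=0, w=0, x=0: formula gives 0, f = 0 ✓
  u=0, v=0, w=0, x=1: formula gives 1, f = 1 ✓
  u=0, v=0, w=1, x=0: formula gives 0, f = 0 ✓
  u=0, v=0, w=1, x=1: formula gives 0, f = 0 ✓
  …
  u=0, v=1, w=1, x=0: formula gives 0, but f = 1 ✗
Row (0,1,1,0) is a counterexample, so the formula is not equivalent to f.

No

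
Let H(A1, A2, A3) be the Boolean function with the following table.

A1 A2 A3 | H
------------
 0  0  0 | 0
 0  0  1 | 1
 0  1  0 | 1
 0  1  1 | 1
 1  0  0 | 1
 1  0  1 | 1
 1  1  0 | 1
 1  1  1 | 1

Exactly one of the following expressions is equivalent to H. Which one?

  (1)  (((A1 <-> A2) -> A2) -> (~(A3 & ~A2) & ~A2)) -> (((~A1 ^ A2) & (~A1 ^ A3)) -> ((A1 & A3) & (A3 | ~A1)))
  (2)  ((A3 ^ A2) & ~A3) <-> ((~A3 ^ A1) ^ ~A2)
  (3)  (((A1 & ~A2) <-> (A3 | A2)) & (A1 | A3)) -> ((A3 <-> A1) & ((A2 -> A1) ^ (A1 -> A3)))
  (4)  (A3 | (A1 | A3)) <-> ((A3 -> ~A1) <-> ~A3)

1

(2) fails at (0,0,0): the formula yields 1, H is 0.
(3) fails at (0,0,0): the formula yields 1, H is 0.
(4) fails at (0,0,1): the formula yields 0, H is 1.
Only (1) survives; checking it on all 8 rows confirms it matches H.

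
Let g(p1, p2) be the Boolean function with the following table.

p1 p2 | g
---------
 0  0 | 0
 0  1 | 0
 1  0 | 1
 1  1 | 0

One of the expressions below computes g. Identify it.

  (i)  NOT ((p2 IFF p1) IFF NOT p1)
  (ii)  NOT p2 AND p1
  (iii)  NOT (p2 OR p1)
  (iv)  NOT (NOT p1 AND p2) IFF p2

ii

(i): at (0,1) it gives 1, but g = 0 — eliminated.
(iii): at (0,0) it gives 1, but g = 0 — eliminated.
(iv): at (1,0) it gives 0, but g = 1 — eliminated.
Only (ii) survives; checking it on all 4 rows confirms it matches g.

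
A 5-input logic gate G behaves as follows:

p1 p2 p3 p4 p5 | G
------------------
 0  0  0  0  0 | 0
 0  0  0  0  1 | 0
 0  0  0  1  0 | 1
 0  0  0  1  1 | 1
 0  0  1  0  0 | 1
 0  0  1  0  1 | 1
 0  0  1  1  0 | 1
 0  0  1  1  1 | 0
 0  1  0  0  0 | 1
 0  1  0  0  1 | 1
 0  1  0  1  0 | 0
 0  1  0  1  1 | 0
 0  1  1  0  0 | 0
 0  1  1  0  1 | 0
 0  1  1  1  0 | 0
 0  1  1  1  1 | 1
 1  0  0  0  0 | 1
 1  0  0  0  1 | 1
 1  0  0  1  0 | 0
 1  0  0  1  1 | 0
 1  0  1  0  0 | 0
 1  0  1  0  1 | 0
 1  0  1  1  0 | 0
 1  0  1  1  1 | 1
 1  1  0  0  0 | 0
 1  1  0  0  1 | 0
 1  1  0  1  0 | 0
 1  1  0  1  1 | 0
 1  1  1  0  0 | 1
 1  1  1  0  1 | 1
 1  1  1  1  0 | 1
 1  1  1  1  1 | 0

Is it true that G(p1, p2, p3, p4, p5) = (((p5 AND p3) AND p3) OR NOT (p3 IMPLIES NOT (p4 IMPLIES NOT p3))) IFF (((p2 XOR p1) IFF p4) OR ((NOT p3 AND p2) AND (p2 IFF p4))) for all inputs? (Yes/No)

Yes

Check the formula against G row by row:
  p1=0, p2=0, p3=0, p4=0, p5=0: formula gives 0, G = 0 ✓
  p1=0, p2=0, p3=0, p4=0, p5=1: formula gives 0, G = 0 ✓
  p1=0, p2=0, p3=0, p4=1, p5=0: formula gives 1, G = 1 ✓
  p1=0, p2=0, p3=0, p4=1, p5=1: formula gives 1, G = 1 ✓
  …and likewise for the remaining 28 rows.
No disagreement on any input; they are logically equivalent.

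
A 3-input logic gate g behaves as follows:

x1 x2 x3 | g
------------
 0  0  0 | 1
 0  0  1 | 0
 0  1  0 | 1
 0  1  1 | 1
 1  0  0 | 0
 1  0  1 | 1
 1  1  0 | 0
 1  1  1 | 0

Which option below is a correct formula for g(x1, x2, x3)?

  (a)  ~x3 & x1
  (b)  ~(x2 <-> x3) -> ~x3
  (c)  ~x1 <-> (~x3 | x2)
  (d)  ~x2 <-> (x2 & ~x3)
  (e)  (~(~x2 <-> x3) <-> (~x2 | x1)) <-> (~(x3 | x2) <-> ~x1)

(a): at (0,0,0) it gives 0, but g = 1 — eliminated.
(b): at (1,0,0) it gives 1, but g = 0 — eliminated.
(d): at (0,0,0) it gives 0, but g = 1 — eliminated.
(e): at (0,0,1) it gives 1, but g = 0 — eliminated.
Only (c) survives; checking it on all 8 rows confirms it matches g.

c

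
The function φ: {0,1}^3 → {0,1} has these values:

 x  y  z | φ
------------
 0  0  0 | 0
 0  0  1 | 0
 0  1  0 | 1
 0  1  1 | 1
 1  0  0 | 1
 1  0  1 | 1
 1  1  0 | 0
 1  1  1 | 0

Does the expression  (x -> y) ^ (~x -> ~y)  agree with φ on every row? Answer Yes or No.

Yes

Check the formula against φ row by row:
  x=0, y=0, z=0: formula gives 0, φ = 0 ✓
  x=0, y=0, z=1: formula gives 0, φ = 0 ✓
  x=0, y=1, z=0: formula gives 1, φ = 1 ✓
  x=0, y=1, z=1: formula gives 1, φ = 1 ✓
  x=1, y=0, z=0: formula gives 1, φ = 1 ✓
  … (the remaining 3 rows also agree.)
Every row agrees, so the formula is equivalent.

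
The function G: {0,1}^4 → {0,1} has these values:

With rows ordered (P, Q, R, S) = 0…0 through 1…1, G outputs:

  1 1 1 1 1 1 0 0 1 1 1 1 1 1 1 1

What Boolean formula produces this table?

G is 0 on only 2 rows — (0,1,1,0), (0,1,1,1). Writing each as a minterm (¬P·Q·R·¬S, ¬P·Q·R·S) and OR-ing them characterizes exactly where G=0, so G is the negation of that disjunction.

G(P, Q, R, S) = ((((P' · Q) · R) · S') + (((P' · Q) · R) · S))'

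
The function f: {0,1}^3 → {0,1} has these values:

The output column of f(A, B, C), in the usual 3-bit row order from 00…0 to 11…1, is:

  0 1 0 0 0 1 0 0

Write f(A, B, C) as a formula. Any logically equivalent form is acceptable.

f=1 on 2 inputs: (0,0,1), (1,0,1). Reading each as a conjunction of literals (¬A·¬B·C, A·¬B·C) and taking the OR gives the canonical DNF.

f(A, B, C) = ((NOT A AND NOT B) AND C) OR ((A AND NOT B) AND C)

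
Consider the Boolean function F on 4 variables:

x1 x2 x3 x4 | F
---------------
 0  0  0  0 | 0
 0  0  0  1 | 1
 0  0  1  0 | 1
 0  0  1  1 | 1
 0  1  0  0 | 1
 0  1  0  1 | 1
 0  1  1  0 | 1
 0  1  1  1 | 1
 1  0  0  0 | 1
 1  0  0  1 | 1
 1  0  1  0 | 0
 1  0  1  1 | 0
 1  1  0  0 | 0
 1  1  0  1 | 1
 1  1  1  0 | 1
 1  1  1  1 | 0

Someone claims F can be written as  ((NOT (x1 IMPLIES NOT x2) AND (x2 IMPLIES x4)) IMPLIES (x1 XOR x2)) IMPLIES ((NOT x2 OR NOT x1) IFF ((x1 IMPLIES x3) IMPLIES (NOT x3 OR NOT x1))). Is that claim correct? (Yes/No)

No

Check the formula against F row by row:
  x1=0, x2=0, x3=0, x4=0: formula gives 1, but F = 0 ✗
Row (0,0,0,0) is a counterexample, so the formula is not equivalent to F.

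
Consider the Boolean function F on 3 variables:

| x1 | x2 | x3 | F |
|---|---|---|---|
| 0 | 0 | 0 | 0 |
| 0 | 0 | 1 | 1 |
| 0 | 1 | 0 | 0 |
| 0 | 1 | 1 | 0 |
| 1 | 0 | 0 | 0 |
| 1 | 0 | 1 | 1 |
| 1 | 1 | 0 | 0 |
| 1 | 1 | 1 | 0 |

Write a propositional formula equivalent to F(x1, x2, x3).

F(x1, x2, x3) = ((not x1 and not x2) and x3) or ((x1 and not x2) and x3)

F=1 on 2 inputs: (0,0,1), (1,0,1). Reading each as a conjunction of literals (¬x1·¬x2·x3, x1·¬x2·x3) and taking the OR gives the canonical DNF.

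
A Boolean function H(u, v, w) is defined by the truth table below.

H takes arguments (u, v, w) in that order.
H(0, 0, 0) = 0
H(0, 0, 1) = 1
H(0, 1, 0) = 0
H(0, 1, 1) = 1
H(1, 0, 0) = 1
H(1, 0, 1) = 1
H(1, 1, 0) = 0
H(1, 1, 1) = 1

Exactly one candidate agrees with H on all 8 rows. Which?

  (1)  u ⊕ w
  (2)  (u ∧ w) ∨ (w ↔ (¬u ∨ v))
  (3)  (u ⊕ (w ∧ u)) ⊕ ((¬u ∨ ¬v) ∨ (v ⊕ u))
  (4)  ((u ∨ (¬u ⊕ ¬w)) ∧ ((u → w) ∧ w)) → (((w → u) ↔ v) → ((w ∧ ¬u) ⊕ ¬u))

(1) disagrees with H on (1,0,1) (formula → 0, table → 1); rule it out.
(3) disagrees with H on (0,0,0) (formula → 1, table → 0); rule it out.
(4) disagrees with H on (0,0,0) (formula → 1, table → 0); rule it out.
That leaves (2). Evaluating it on every row reproduces the table of H exactly.

2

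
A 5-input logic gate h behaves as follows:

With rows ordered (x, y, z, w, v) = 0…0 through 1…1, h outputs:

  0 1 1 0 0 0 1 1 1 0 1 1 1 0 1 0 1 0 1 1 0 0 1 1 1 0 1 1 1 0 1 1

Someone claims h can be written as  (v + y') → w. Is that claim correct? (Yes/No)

No

Check the formula against h row by row:
  x=0, y=0, z=0, w=0, v=0: formula gives 0, h = 0 ✓
  x=0, y=0, z=0, w=0, v=1: formula gives 0, but h = 1 ✗
A single disagreement suffices: at (0,0,0,0,1) they differ, so the formula does not compute h.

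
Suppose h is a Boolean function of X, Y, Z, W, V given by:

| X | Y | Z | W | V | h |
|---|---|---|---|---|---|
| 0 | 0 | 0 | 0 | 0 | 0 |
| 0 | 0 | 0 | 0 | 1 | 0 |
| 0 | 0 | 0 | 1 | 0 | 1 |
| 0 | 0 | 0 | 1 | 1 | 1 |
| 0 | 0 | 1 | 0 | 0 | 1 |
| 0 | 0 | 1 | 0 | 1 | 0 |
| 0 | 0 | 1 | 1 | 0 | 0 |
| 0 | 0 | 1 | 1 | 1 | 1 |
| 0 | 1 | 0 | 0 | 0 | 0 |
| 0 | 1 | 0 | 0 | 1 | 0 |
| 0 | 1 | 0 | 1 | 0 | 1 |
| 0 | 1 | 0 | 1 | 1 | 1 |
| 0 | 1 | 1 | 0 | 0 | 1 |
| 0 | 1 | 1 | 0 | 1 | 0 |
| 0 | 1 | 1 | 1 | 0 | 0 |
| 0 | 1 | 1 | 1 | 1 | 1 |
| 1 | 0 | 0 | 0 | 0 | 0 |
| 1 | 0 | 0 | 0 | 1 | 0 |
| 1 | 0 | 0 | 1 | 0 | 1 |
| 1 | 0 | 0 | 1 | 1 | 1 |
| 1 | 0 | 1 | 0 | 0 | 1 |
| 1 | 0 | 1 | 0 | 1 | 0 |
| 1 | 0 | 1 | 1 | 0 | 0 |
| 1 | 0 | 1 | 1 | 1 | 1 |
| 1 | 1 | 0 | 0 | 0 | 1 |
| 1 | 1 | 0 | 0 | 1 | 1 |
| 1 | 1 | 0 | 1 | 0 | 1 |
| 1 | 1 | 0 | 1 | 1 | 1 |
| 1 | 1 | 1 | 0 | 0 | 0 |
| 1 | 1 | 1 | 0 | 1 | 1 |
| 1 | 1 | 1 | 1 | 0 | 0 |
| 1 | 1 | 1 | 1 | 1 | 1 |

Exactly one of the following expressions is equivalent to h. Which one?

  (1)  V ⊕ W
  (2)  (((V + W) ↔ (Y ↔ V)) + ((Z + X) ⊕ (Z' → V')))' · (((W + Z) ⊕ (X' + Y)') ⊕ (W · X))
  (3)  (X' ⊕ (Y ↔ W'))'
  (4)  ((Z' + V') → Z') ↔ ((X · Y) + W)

(1) fails at (0,0,0,0,1): the formula yields 1, h is 0.
(2) fails at (0,0,0,1,0): the formula yields 0, h is 1.
(3) fails at (0,0,1,0,0): the formula yields 0, h is 1.
That leaves (4). Evaluating it on every row reproduces the table of h exactly.

4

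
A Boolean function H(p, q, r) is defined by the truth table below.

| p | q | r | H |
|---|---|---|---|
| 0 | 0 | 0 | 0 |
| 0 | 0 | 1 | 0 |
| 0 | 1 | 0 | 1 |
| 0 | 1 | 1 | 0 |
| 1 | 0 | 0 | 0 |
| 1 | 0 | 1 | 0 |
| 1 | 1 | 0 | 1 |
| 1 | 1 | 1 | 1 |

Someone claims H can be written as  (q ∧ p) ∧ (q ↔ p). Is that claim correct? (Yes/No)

Evaluate (q ∧ p) ∧ (q ↔ p) on each row and compare to H:
  p=0, q=0, r=0: formula gives 0, H = 0 ✓
  p=0, q=0, r=1: formula gives 0, H = 0 ✓
  p=0, q=1, r=0: formula gives 0, but H = 1 ✗
Row (0,1,0) is a counterexample, so the formula is not equivalent to H.

No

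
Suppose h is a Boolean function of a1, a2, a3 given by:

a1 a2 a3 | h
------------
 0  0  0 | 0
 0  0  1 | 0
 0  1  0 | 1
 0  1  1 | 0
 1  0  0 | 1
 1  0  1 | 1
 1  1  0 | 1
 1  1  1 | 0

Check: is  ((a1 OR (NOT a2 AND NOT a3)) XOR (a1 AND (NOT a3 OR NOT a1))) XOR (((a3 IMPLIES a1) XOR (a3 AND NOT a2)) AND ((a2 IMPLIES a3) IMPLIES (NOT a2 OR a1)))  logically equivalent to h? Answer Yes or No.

No

Check the formula against h row by row:
  a1=0, a2=0, a3=0: formula gives 0, h = 0 ✓
  a1=0, a2=0, a3=1: formula gives 1, but h = 0 ✗
Row (0,0,1) is a counterexample, so the formula is not equivalent to h.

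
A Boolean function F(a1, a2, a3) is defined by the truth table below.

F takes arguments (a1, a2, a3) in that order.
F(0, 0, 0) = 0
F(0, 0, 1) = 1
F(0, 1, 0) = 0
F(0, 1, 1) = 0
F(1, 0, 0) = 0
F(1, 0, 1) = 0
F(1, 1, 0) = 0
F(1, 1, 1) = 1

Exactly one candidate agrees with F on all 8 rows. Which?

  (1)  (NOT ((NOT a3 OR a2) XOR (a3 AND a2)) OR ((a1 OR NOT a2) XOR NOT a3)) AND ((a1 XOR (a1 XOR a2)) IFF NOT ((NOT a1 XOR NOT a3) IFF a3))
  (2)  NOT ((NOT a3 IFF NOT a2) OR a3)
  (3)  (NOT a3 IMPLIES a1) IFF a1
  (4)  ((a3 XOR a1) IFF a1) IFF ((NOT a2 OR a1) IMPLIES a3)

1

(2) fails at (0,0,1): the formula yields 0, F is 1.
(3) fails at (0,0,0): the formula yields 1, F is 0.
(4) fails at (0,0,1): the formula yields 0, F is 1.
That leaves (1). Evaluating it on every row reproduces the table of F exactly.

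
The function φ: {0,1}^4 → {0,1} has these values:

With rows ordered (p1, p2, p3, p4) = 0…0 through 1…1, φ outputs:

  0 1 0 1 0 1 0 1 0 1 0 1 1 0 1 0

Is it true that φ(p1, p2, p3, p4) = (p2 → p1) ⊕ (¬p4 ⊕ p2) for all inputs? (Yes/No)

Evaluate (p2 → p1) ⊕ (¬p4 ⊕ p2) on each row and compare to φ:
  p1=0, p2=0, p3=0, p4=0: formula gives 0, φ = 0 ✓
  p1=0, p2=0, p3=0, p4=1: formula gives 1, φ = 1 ✓
  p1=0, p2=0, p3=1, p4=0: formula gives 0, φ = 0 ✓
  p1=0, p2=0, p3=1, p4=1: formula gives 1, φ = 1 ✓
  … (the remaining 12 rows also agree.)
All 16 rows match — the expression computes φ exactly.

Yes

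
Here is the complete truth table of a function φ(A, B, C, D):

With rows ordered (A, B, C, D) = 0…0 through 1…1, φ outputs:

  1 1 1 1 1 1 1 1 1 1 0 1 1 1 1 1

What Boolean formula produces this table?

φ(A, B, C, D) = ¬(((A ∧ ¬B) ∧ C) ∧ ¬D)

φ is 0 on exactly one input, (1,0,1,0), whose minterm is A·¬B·C·¬D. So φ is the negation of that single conjunction.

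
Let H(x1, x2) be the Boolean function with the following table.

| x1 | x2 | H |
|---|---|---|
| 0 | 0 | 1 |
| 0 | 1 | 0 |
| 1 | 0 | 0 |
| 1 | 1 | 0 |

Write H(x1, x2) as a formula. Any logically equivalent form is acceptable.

The output is 1 only when every input is 0 — NOR of all inputs.

H(x1, x2) = NOT (x1 OR x2)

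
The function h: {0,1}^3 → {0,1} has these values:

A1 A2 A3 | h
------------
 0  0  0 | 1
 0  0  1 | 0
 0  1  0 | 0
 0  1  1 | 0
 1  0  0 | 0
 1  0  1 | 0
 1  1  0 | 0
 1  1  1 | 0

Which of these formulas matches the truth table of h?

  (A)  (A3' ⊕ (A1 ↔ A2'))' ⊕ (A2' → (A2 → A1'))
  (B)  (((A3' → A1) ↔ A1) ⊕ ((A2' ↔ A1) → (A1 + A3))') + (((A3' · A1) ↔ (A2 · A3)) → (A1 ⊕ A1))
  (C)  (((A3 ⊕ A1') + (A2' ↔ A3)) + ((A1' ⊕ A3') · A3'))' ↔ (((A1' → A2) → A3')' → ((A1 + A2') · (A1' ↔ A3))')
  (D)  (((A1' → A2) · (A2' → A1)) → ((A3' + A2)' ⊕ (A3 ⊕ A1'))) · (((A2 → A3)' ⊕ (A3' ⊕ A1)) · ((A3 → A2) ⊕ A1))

D

(A): at (0,1,1) it gives 1, but h = 0 — eliminated.
(B): at (0,1,1) it gives 1, but h = 0 — eliminated.
(C): at (0,0,0) it gives 0, but h = 1 — eliminated.
That leaves (D). Evaluating it on every row reproduces the table of h exactly.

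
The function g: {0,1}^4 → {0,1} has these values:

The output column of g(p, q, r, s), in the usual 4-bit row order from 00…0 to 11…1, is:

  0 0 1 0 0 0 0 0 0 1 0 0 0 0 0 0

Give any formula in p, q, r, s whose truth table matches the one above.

The 1-rows are (0,0,1,0), (1,0,0,1). Each contributes one minterm — ¬p·¬q·r·¬s; p·¬q·¬r·s — and their disjunction is a sum-of-products form of g.

g(p, q, r, s) = (((NOT p AND NOT q) AND r) AND NOT s) OR (((p AND NOT q) AND NOT r) AND s)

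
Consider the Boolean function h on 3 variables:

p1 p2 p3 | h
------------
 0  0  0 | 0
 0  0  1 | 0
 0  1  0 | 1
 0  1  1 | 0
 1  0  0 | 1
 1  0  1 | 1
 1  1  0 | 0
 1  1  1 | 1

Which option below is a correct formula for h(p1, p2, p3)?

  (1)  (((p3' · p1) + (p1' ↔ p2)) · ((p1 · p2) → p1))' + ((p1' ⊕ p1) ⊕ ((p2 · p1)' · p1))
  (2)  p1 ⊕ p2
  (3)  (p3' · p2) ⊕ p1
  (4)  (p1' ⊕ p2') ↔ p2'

3

(1) fails at (0,0,0): the formula yields 1, h is 0.
(2) fails at (0,1,1): the formula yields 1, h is 0.
(4) fails at (0,1,0): the formula yields 0, h is 1.
Only (3) survives; checking it on all 8 rows confirms it matches h.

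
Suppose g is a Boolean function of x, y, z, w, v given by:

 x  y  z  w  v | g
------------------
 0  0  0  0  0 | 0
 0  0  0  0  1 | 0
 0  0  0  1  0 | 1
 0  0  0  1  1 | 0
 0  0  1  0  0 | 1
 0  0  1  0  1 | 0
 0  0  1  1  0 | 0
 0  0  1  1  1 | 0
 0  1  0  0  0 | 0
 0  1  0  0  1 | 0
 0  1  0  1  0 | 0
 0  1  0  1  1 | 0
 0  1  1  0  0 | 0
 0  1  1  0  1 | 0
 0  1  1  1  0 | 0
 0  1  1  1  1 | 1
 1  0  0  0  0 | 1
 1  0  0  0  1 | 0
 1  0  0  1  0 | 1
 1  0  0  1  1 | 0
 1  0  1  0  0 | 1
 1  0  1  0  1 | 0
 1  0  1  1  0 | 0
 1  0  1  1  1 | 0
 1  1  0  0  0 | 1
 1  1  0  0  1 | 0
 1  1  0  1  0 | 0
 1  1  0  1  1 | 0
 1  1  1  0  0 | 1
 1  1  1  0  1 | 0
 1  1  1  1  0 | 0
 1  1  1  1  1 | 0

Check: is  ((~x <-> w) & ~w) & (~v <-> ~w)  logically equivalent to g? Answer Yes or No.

No

Test each input against both g and the formula:
  x=0, y=0, z=0, w=0, v=0: formula gives 0, g = 0 ✓
  x=0, y=0, z=0, w=0, v=1: formula gives 0, g = 0 ✓
  x=0, y=0, z=0, w=1, v=0: formula gives 0, but g = 1 ✗
Since they disagree at (0,0,0,1,0), the expression is not a correct formula for g.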